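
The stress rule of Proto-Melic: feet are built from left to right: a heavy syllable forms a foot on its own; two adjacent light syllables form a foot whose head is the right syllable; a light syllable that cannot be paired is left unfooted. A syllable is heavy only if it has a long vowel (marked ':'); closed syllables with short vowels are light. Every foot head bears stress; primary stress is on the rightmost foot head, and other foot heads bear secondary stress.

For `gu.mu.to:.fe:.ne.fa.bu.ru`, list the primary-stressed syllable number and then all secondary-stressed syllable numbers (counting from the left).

Weights: 1 gu L, 2 mu L, 3 to: H, 4 fe: H, 5 ne L, 6 fa L, 7 bu L, 8 ru L.
Parse left to right (heavy = foot alone; LL = one foot; stranded L unfooted): (gu.ˈmu) (ˈto:) (ˈfe:) (ne.ˈfa) (bu.ˈru).
Foot heads: 2, 3, 4, 6, 8.
Primary stress on the rightmost head = syllable 8.
Secondary stress on 2, 3, 4, 6: gu.ˌmu.ˌto:.ˌfe:.ne.ˌfa.bu.ˈru.

primary 8, secondary 2, 3, 4, 6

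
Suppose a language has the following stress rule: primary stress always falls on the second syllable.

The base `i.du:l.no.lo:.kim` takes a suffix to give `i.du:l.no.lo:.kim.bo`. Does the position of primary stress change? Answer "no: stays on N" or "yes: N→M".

no: stays on 2

Base `i.du:l.no.lo:.kim` (5 syllables):
  The word has 5 syllables; the second syllable is syllable 2 (du:l).
  → primary stress on syllable 2.
Suffixed `i.du:l.no.lo:.kim.bo` (6 syllables):
  The word has 6 syllables; the second syllable is syllable 2 (du:l).
  → primary stress on syllable 2.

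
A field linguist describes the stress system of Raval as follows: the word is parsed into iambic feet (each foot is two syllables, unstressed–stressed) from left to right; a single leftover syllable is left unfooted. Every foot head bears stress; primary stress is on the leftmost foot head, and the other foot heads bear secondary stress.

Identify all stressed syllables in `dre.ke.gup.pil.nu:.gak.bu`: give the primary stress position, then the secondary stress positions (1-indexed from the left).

primary 2, secondary 4, 6

Parse left to right into iambic (σˈσ) feet: (dre.ˈke) (gup.ˈpil) (nu:.ˈgak) bu. Syllable 7 is left unfooted.
Foot heads (stressed positions): 2, 4, 6.
End Rule Leftmost: primary stress on the leftmost head = syllable 2.
Secondary stress on 4, 6: dre.ˈke.gup.ˌpil.nu:.ˌgak.bu.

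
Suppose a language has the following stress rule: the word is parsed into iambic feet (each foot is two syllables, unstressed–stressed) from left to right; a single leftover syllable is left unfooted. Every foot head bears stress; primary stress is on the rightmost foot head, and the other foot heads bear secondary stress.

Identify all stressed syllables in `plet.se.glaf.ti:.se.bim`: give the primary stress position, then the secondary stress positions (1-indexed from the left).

primary 6, secondary 2, 4

Parse left to right into iambic (σˈσ) feet: (plet.ˈse) (glaf.ˈti:) (se.ˈbim).
Foot heads (stressed positions): 2, 4, 6.
End Rule Rightmost: primary stress on the rightmost head = syllable 6.
Secondary stress on 2, 4: plet.ˌse.glaf.ˌti:.se.ˈbim.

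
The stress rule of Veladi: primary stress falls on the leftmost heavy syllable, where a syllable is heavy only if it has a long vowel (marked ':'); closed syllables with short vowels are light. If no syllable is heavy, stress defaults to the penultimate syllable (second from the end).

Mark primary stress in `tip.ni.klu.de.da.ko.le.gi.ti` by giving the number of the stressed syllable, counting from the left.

8

Weights: 1 tip L, 2 ni L, 3 klu L, 4 de L, 5 da L, 6 ko L, 7 le L, 8 gi L, 9 ti L.
No heavy syllable in the domain; default to the penultimate syllable (second from the end) = syllable 8.
Primary stress: syllable 8 → tip.ni.klu.de.da.ko.le.ˈgi.ti.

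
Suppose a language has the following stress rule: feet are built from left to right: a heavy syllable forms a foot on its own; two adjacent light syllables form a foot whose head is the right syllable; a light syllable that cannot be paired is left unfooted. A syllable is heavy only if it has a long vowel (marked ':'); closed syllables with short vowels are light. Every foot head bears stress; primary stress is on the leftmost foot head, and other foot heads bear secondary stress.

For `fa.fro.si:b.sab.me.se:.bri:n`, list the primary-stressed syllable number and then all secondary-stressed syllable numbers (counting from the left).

Weights: 1 fa L, 2 fro L, 3 si:b H, 4 sab L, 5 me L, 6 se: H, 7 bri:n H.
Parse left to right (heavy = foot alone; LL = one foot; stranded L unfooted): (fa.ˈfro) (ˈsi:b) (sab.ˈme) (ˈse:) (ˈbri:n).
Foot heads: 2, 3, 5, 6, 7.
Primary stress on the leftmost head = syllable 2.
Secondary stress on 3, 5, 6, 7: fa.ˈfro.ˌsi:b.sab.ˌme.ˌse:.ˌbri:n.

primary 2, secondary 3, 5, 6, 7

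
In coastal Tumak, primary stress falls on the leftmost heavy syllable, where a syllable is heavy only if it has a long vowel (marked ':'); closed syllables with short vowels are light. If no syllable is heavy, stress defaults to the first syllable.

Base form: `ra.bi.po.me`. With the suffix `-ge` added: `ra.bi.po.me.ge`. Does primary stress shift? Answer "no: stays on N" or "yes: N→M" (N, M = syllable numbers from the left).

no: stays on 1

Base `ra.bi.po.me` (4 syllables):
  Weights: 1 ra L, 2 bi L, 3 po L, 4 me L.
  No heavy syllable in the domain; default to the first syllable = syllable 1.
  → primary stress on syllable 1.
Suffixed `ra.bi.po.me.ge` (5 syllables):
  Weights: 1 ra L, 2 bi L, 3 po L, 4 me L, 5 ge L.
  No heavy syllable in the domain; default to the first syllable = syllable 1.
  → primary stress on syllable 1.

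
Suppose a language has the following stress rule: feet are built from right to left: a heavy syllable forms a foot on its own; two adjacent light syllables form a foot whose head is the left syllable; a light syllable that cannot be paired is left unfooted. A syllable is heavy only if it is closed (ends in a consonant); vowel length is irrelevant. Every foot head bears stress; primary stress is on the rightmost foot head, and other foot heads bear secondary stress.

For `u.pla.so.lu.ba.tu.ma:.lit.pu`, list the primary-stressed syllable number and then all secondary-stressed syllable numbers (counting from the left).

Weights: 1 u L, 2 pla L, 3 so L, 4 lu L, 5 ba L, 6 tu L, 7 ma: L, 8 lit H, 9 pu L.
Parse right to left (heavy = foot alone; LL = one foot; stranded L unfooted): u (ˈpla.so) (ˈlu.ba) (ˈtu.ma:) (ˈlit) pu.
Foot heads: 2, 4, 6, 8.
Primary stress on the rightmost head = syllable 8.
Secondary stress on 2, 4, 6: u.ˌpla.so.ˌlu.ba.ˌtu.ma:.ˈlit.pu.

primary 8, secondary 2, 4, 6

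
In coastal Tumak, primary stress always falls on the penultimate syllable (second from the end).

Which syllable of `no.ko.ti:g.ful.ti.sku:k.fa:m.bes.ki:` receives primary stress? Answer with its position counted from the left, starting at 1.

The word has 9 syllables; the penultimate syllable (second from the end) is syllable 8 (bes).
Primary stress: syllable 8 → no.ko.ti:g.ful.ti.sku:k.fa:m.ˈbes.ki:.

8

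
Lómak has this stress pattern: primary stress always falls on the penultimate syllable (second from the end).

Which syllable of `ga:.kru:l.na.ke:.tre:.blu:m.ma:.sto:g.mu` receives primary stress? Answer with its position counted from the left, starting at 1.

The word has 9 syllables; the penultimate syllable (second from the end) is syllable 8 (sto:g).
Primary stress: syllable 8 → ga:.kru:l.na.ke:.tre:.blu:m.ma:.ˈsto:g.mu.

8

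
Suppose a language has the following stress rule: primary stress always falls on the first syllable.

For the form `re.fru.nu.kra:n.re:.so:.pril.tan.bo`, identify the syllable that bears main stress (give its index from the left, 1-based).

1

The word has 9 syllables; the first syllable is syllable 1 (re).
Primary stress: syllable 1 → ˈre.fru.nu.kra:n.re:.so:.pril.tan.bo.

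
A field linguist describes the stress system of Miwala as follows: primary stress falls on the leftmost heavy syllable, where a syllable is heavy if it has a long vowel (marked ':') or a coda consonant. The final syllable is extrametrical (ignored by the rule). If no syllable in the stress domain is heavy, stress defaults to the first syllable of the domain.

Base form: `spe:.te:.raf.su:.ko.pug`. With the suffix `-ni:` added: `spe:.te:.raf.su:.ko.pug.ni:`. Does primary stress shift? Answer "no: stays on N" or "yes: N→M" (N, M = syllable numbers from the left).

Base `spe:.te:.raf.su:.ko.pug` (6 syllables):
  The final syllable (6, pug) is extrametrical; the stress domain is syllables 1–5.
  Weights: 1 spe: H, 2 te: H, 3 raf H, 4 su: H, 5 ko L.
  Heavy syllables in the domain: 1, 2, 3, 4. The leftmost is syllable 1 (spe:).
  → primary stress on syllable 1.
Suffixed `spe:.te:.raf.su:.ko.pug.ni:` (7 syllables):
  The final syllable (7, ni:) is extrametrical; the stress domain is syllables 1–6.
  Weights: 1 spe: H, 2 te: H, 3 raf H, 4 su: H, 5 ko L, 6 pug H.
  Heavy syllables in the domain: 1, 2, 3, 4, 6. The leftmost is syllable 1 (spe:).
  → primary stress on syllable 1.

no: stays on 1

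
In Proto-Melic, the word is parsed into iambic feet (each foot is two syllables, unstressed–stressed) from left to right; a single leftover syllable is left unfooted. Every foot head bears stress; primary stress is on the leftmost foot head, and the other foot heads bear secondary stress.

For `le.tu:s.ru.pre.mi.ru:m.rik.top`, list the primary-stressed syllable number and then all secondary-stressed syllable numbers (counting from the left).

primary 2, secondary 4, 6, 8

Parse left to right into iambic (σˈσ) feet: (le.ˈtu:s) (ru.ˈpre) (mi.ˈru:m) (rik.ˈtop).
Foot heads (stressed positions): 2, 4, 6, 8.
End Rule Leftmost: primary stress on the leftmost head = syllable 2.
Secondary stress on 4, 6, 8: le.ˈtu:s.ru.ˌpre.mi.ˌru:m.rik.ˌtop.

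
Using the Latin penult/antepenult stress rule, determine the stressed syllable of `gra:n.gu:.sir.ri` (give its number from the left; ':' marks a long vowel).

3

Classical Latin: stress the penult if heavy (long vowel or closed), else the antepenult.
Weights: 2 gu: H, 3 sir H, 4 ri L.
The penult (syllable 3, sir) is heavy, so it takes stress.
Stress on syllable 3: gra:n.gu:.ˈsir.ri.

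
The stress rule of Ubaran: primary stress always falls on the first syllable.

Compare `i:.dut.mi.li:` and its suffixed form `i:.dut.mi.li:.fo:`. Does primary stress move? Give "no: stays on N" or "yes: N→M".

Base `i:.dut.mi.li:` (4 syllables):
  The word has 4 syllables; the first syllable is syllable 1 (i:).
  → primary stress on syllable 1.
Suffixed `i:.dut.mi.li:.fo:` (5 syllables):
  The word has 5 syllables; the first syllable is syllable 1 (i:).
  → primary stress on syllable 1.

no: stays on 1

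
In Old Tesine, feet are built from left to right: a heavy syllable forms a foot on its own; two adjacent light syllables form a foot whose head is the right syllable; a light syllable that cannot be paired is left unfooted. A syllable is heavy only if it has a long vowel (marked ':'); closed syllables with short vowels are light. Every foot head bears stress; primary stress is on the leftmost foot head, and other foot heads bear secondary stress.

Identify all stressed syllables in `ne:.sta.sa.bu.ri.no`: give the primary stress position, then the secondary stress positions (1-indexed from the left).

Weights: 1 ne: H, 2 sta L, 3 sa L, 4 bu L, 5 ri L, 6 no L.
Parse left to right (heavy = foot alone; LL = one foot; stranded L unfooted): (ˈne:) (sta.ˈsa) (bu.ˈri) no.
Foot heads: 1, 3, 5.
Primary stress on the leftmost head = syllable 1.
Secondary stress on 3, 5: ˈne:.sta.ˌsa.bu.ˌri.no.

primary 1, secondary 3, 5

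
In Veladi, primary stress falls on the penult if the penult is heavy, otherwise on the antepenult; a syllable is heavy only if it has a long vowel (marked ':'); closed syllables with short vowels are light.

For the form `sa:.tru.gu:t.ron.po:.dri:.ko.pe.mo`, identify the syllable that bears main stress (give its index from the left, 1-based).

7

Weights: 7 ko L, 8 pe L, 9 mo L.
The penult (syllable 8, pe) is light, so stress falls on the antepenult (syllable 7, ko).
Primary stress: syllable 7 → sa:.tru.gu:t.ron.po:.dri:.ˈko.pe.mo.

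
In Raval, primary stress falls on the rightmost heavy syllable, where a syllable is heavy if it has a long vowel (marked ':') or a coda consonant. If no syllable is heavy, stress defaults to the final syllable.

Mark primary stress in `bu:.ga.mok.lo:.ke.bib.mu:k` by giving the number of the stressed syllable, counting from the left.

7

Weights: 1 bu: H, 2 ga L, 3 mok H, 4 lo: H, 5 ke L, 6 bib H, 7 mu:k H.
Heavy syllables in the domain: 1, 3, 4, 6, 7. The rightmost is syllable 7 (mu:k).
Primary stress: syllable 7 → bu:.ga.mok.lo:.ke.bib.ˈmu:k.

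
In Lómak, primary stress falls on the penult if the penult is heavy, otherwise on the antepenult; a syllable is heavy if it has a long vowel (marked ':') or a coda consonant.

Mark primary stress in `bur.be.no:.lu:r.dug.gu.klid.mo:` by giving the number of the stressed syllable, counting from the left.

Weights: 6 gu L, 7 klid H, 8 mo: H.
The penult (syllable 7, klid) is heavy, so it takes stress.
Primary stress: syllable 7 → bur.be.no:.lu:r.dug.gu.ˈklid.mo:.

7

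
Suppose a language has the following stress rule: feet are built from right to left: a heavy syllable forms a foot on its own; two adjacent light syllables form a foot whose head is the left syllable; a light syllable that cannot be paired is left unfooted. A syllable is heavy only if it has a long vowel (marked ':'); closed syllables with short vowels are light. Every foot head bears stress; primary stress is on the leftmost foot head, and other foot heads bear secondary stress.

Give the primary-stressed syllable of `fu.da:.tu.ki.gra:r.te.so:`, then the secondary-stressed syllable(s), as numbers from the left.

Weights: 1 fu L, 2 da: H, 3 tu L, 4 ki L, 5 gra:r H, 6 te L, 7 so: H.
Parse right to left (heavy = foot alone; LL = one foot; stranded L unfooted): fu (ˈda:) (ˈtu.ki) (ˈgra:r) te (ˈso:).
Foot heads: 2, 3, 5, 7.
Primary stress on the leftmost head = syllable 2.
Secondary stress on 3, 5, 7: fu.ˈda:.ˌtu.ki.ˌgra:r.te.ˌso:.

primary 2, secondary 3, 5, 7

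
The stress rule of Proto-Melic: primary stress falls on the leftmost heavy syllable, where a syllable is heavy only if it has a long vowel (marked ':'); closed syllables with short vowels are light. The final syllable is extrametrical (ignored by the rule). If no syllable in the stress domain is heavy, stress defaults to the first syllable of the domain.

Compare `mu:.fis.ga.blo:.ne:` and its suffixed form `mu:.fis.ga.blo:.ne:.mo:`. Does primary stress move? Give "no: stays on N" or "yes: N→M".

no: stays on 1

Base `mu:.fis.ga.blo:.ne:` (5 syllables):
  The final syllable (5, ne:) is extrametrical; the stress domain is syllables 1–4.
  Weights: 1 mu: H, 2 fis L, 3 ga L, 4 blo: H.
  Heavy syllables in the domain: 1, 4. The leftmost is syllable 1 (mu:).
  → primary stress on syllable 1.
Suffixed `mu:.fis.ga.blo:.ne:.mo:` (6 syllables):
  The final syllable (6, mo:) is extrametrical; the stress domain is syllables 1–5.
  Weights: 1 mu: H, 2 fis L, 3 ga L, 4 blo: H, 5 ne: H.
  Heavy syllables in the domain: 1, 4, 5. The leftmost is syllable 1 (mu:).
  → primary stress on syllable 1.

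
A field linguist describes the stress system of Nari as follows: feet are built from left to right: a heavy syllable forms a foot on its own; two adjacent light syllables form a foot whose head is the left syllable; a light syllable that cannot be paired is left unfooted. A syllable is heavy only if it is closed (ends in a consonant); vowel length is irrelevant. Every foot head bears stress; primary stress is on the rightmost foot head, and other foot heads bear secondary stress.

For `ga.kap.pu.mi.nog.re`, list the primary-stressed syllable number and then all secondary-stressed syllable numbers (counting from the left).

Weights: 1 ga L, 2 kap H, 3 pu L, 4 mi L, 5 nog H, 6 re L.
Parse left to right (heavy = foot alone; LL = one foot; stranded L unfooted): ga (ˈkap) (ˈpu.mi) (ˈnog) re.
Foot heads: 2, 3, 5.
Primary stress on the rightmost head = syllable 5.
Secondary stress on 2, 3: ga.ˌkap.ˌpu.mi.ˈnog.re.

primary 5, secondary 2, 3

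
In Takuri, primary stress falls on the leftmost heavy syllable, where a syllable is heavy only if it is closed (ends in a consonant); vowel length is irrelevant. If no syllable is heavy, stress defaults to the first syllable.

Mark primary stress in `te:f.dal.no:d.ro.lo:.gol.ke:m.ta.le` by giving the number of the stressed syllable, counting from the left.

1

Weights: 1 te:f H, 2 dal H, 3 no:d H, 4 ro L, 5 lo: L, 6 gol H, 7 ke:m H, 8 ta L, 9 le L.
Heavy syllables in the domain: 1, 2, 3, 6, 7. The leftmost is syllable 1 (te:f).
Primary stress: syllable 1 → ˈte:f.dal.no:d.ro.lo:.gol.ke:m.ta.le.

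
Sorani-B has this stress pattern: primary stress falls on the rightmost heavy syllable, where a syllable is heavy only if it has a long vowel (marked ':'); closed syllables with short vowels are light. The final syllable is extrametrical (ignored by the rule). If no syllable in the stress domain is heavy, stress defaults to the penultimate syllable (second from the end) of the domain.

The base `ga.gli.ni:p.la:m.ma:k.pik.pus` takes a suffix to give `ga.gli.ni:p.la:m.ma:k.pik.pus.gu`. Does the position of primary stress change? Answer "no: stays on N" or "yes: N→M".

Base `ga.gli.ni:p.la:m.ma:k.pik.pus` (7 syllables):
  The final syllable (7, pus) is extrametrical; the stress domain is syllables 1–6.
  Weights: 1 ga L, 2 gli L, 3 ni:p H, 4 la:m H, 5 ma:k H, 6 pik L.
  Heavy syllables in the domain: 3, 4, 5. The rightmost is syllable 5 (ma:k).
  → primary stress on syllable 5.
Suffixed `ga.gli.ni:p.la:m.ma:k.pik.pus.gu` (8 syllables):
  The final syllable (8, gu) is extrametrical; the stress domain is syllables 1–7.
  Weights: 1 ga L, 2 gli L, 3 ni:p H, 4 la:m H, 5 ma:k H, 6 pik L, 7 pus L.
  Heavy syllables in the domain: 3, 4, 5. The rightmost is syllable 5 (ma:k).
  → primary stress on syllable 5.

no: stays on 5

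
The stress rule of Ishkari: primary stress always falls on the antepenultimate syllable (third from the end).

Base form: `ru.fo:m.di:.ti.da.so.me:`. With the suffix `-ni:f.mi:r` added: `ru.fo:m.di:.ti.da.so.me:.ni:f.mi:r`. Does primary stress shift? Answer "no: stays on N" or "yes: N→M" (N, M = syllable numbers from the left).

Base `ru.fo:m.di:.ti.da.so.me:` (7 syllables):
  The word has 7 syllables; the antepenultimate syllable (third from the end) is syllable 5 (da).
  → primary stress on syllable 5.
Suffixed `ru.fo:m.di:.ti.da.so.me:.ni:f.mi:r` (9 syllables):
  The word has 9 syllables; the antepenultimate syllable (third from the end) is syllable 7 (me:).
  → primary stress on syllable 7.

yes: 5→7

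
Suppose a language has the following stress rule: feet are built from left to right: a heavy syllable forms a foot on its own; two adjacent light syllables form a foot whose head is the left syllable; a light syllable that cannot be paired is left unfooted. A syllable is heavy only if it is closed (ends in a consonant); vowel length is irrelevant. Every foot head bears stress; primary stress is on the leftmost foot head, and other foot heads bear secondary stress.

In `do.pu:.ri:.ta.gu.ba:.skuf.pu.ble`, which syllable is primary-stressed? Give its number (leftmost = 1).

1

Weights: 1 do L, 2 pu: L, 3 ri: L, 4 ta L, 5 gu L, 6 ba: L, 7 skuf H, 8 pu L, 9 ble L.
Parse left to right (heavy = foot alone; LL = one foot; stranded L unfooted): (ˈdo.pu:) (ˈri:.ta) (ˈgu.ba:) (ˈskuf) (ˈpu.ble).
Foot heads: 1, 3, 5, 7, 8.
Primary stress on the leftmost head = syllable 1.
Primary stress: syllable 1 → ˈdo.pu:.ri:.ta.gu.ba:.skuf.pu.ble.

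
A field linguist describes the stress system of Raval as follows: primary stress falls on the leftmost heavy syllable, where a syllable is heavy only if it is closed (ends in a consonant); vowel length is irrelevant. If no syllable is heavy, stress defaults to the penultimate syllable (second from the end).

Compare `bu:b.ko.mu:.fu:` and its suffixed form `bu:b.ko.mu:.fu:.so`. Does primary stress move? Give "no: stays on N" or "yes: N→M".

Base `bu:b.ko.mu:.fu:` (4 syllables):
  Weights: 1 bu:b H, 2 ko L, 3 mu: L, 4 fu: L.
  Heavy syllables in the domain: 1. The leftmost is syllable 1 (bu:b).
  → primary stress on syllable 1.
Suffixed `bu:b.ko.mu:.fu:.so` (5 syllables):
  Weights: 1 bu:b H, 2 ko L, 3 mu: L, 4 fu: L, 5 so L.
  Heavy syllables in the domain: 1. The leftmost is syllable 1 (bu:b).
  → primary stress on syllable 1.

no: stays on 1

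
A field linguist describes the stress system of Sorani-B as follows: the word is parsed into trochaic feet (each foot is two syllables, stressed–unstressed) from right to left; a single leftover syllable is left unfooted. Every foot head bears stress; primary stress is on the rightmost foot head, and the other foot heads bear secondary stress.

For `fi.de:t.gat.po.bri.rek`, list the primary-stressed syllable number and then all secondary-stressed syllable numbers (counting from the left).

Parse right to left into trochaic (ˈσσ) feet: (ˈfi.de:t) (ˈgat.po) (ˈbri.rek).
Foot heads (stressed positions): 1, 3, 5.
End Rule Rightmost: primary stress on the rightmost head = syllable 5.
Secondary stress on 1, 3: ˌfi.de:t.ˌgat.po.ˈbri.rek.

primary 5, secondary 1, 3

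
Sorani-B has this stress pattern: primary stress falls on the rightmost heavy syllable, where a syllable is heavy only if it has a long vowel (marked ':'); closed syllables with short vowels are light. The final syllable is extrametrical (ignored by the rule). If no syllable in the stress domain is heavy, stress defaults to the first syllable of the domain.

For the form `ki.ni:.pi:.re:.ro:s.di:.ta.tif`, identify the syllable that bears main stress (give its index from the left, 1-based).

The final syllable (8, tif) is extrametrical; the stress domain is syllables 1–7.
Weights: 1 ki L, 2 ni: H, 3 pi: H, 4 re: H, 5 ro:s H, 6 di: H, 7 ta L.
Heavy syllables in the domain: 2, 3, 4, 5, 6. The rightmost is syllable 6 (di:).
Primary stress: syllable 6 → ki.ni:.pi:.re:.ro:s.ˈdi:.ta.tif.

6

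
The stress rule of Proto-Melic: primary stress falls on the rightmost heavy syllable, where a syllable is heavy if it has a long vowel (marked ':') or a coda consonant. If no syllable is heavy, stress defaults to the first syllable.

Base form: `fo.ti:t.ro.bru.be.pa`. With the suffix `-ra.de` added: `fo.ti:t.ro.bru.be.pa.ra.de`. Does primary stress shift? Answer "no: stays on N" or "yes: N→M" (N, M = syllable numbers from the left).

Base `fo.ti:t.ro.bru.be.pa` (6 syllables):
  Weights: 1 fo L, 2 ti:t H, 3 ro L, 4 bru L, 5 be L, 6 pa L.
  Heavy syllables in the domain: 2. The rightmost is syllable 2 (ti:t).
  → primary stress on syllable 2.
Suffixed `fo.ti:t.ro.bru.be.pa.ra.de` (8 syllables):
  Weights: 1 fo L, 2 ti:t H, 3 ro L, 4 bru L, 5 be L, 6 pa L, 7 ra L, 8 de L.
  Heavy syllables in the domain: 2. The rightmost is syllable 2 (ti:t).
  → primary stress on syllable 2.

no: stays on 2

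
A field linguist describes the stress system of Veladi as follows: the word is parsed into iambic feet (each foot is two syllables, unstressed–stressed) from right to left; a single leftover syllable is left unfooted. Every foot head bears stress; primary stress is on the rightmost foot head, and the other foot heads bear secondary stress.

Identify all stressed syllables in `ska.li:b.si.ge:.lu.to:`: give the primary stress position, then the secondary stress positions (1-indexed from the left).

Parse right to left into iambic (σˈσ) feet: (ska.ˈli:b) (si.ˈge:) (lu.ˈto:).
Foot heads (stressed positions): 2, 4, 6.
End Rule Rightmost: primary stress on the rightmost head = syllable 6.
Secondary stress on 2, 4: ska.ˌli:b.si.ˌge:.lu.ˈto:.

primary 6, secondary 2, 4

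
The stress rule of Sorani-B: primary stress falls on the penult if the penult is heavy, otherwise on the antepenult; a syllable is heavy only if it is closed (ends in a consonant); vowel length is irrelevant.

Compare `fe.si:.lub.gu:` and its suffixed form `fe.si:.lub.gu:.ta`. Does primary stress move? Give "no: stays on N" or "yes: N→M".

Base `fe.si:.lub.gu:` (4 syllables):
  Weights: 2 si: L, 3 lub H, 4 gu: L.
  The penult (syllable 3, lub) is heavy, so it takes stress.
  → primary stress on syllable 3.
Suffixed `fe.si:.lub.gu:.ta` (5 syllables):
  Weights: 3 lub H, 4 gu: L, 5 ta L.
  The penult (syllable 4, gu:) is light, so stress falls on the antepenult (syllable 3, lub).
  → primary stress on syllable 3.

no: stays on 3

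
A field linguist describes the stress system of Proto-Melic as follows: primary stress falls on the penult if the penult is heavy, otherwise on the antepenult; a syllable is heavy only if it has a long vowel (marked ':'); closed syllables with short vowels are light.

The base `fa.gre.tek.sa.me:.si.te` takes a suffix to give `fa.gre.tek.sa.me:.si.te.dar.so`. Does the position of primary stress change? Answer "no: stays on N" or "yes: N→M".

Base `fa.gre.tek.sa.me:.si.te` (7 syllables):
  Weights: 5 me: H, 6 si L, 7 te L.
  The penult (syllable 6, si) is light, so stress falls on the antepenult (syllable 5, me:).
  → primary stress on syllable 5.
Suffixed `fa.gre.tek.sa.me:.si.te.dar.so` (9 syllables):
  Weights: 7 te L, 8 dar L, 9 so L.
  The penult (syllable 8, dar) is light, so stress falls on the antepenult (syllable 7, te).
  → primary stress on syllable 7.

yes: 5→7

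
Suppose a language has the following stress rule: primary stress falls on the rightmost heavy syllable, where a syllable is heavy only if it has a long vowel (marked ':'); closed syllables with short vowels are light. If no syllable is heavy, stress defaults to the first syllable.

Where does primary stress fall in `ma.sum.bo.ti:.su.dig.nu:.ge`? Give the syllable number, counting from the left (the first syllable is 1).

Weights: 1 ma L, 2 sum L, 3 bo L, 4 ti: H, 5 su L, 6 dig L, 7 nu: H, 8 ge L.
Heavy syllables in the domain: 4, 7. The rightmost is syllable 7 (nu:).
Primary stress: syllable 7 → ma.sum.bo.ti:.su.dig.ˈnu:.ge.

7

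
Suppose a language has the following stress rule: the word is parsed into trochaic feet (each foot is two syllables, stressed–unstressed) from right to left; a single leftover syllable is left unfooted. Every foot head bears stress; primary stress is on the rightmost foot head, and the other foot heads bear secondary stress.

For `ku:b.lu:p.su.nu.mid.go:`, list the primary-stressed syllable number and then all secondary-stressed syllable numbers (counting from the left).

Parse right to left into trochaic (ˈσσ) feet: (ˈku:b.lu:p) (ˈsu.nu) (ˈmid.go:).
Foot heads (stressed positions): 1, 3, 5.
End Rule Rightmost: primary stress on the rightmost head = syllable 5.
Secondary stress on 1, 3: ˌku:b.lu:p.ˌsu.nu.ˈmid.go:.

primary 5, secondary 1, 3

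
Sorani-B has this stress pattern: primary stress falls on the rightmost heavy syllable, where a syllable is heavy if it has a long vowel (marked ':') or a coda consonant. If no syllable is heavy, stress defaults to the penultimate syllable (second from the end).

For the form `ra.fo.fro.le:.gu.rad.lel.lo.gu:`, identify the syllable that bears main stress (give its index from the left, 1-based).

Weights: 1 ra L, 2 fo L, 3 fro L, 4 le: H, 5 gu L, 6 rad H, 7 lel H, 8 lo L, 9 gu: H.
Heavy syllables in the domain: 4, 6, 7, 9. The rightmost is syllable 9 (gu:).
Primary stress: syllable 9 → ra.fo.fro.le:.gu.rad.lel.lo.ˈgu:.

9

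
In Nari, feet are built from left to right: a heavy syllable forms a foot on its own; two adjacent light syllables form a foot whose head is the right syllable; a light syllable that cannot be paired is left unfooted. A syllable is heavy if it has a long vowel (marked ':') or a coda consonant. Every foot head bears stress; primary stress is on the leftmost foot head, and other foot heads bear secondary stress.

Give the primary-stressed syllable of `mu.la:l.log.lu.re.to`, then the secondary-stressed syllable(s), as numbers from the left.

Weights: 1 mu L, 2 la:l H, 3 log H, 4 lu L, 5 re L, 6 to L.
Parse left to right (heavy = foot alone; LL = one foot; stranded L unfooted): mu (ˈla:l) (ˈlog) (lu.ˈre) to.
Foot heads: 2, 3, 5.
Primary stress on the leftmost head = syllable 2.
Secondary stress on 3, 5: mu.ˈla:l.ˌlog.lu.ˌre.to.

primary 2, secondary 3, 5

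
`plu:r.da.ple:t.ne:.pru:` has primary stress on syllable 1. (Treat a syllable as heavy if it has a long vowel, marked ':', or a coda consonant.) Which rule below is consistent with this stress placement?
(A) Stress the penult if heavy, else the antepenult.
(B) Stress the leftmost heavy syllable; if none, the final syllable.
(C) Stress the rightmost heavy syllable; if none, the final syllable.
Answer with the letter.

Rule A → syllable 4 (observed: 1).
Rule B → syllable 1 ✓.
Rule C → syllable 5 (observed: 1).

B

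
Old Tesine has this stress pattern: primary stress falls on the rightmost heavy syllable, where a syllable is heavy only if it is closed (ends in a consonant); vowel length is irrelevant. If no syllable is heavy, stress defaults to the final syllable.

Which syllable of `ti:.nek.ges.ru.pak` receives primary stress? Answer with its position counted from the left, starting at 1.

Weights: 1 ti: L, 2 nek H, 3 ges H, 4 ru L, 5 pak H.
Heavy syllables in the domain: 2, 3, 5. The rightmost is syllable 5 (pak).
Primary stress: syllable 5 → ti:.nek.ges.ru.ˈpak.

5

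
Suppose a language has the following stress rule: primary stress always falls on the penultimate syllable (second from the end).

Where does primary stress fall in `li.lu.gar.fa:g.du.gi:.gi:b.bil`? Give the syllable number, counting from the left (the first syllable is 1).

7

The word has 8 syllables; the penultimate syllable (second from the end) is syllable 7 (gi:b).
Primary stress: syllable 7 → li.lu.gar.fa:g.du.gi:.ˈgi:b.bil.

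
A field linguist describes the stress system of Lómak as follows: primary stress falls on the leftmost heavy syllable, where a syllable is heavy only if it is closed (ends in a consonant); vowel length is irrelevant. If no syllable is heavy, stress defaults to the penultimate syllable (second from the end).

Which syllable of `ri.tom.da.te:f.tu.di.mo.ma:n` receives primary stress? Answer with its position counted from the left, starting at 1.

Weights: 1 ri L, 2 tom H, 3 da L, 4 te:f H, 5 tu L, 6 di L, 7 mo L, 8 ma:n H.
Heavy syllables in the domain: 2, 4, 8. The leftmost is syllable 2 (tom).
Primary stress: syllable 2 → ri.ˈtom.da.te:f.tu.di.mo.ma:n.

2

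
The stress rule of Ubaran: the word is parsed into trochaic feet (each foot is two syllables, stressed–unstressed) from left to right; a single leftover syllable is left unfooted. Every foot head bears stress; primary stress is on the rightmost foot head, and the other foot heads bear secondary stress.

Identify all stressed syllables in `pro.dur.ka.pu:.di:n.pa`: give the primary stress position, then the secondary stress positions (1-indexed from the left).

primary 5, secondary 1, 3

Parse left to right into trochaic (ˈσσ) feet: (ˈpro.dur) (ˈka.pu:) (ˈdi:n.pa).
Foot heads (stressed positions): 1, 3, 5.
End Rule Rightmost: primary stress on the rightmost head = syllable 5.
Secondary stress on 1, 3: ˌpro.dur.ˌka.pu:.ˈdi:n.pa.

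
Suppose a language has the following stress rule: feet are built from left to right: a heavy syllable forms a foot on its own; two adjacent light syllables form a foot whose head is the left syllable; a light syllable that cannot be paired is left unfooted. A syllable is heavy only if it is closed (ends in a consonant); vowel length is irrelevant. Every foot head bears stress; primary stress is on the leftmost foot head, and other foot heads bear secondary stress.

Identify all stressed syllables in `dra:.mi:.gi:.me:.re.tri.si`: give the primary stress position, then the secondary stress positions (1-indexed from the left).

primary 1, secondary 3, 5

Weights: 1 dra: L, 2 mi: L, 3 gi: L, 4 me: L, 5 re L, 6 tri L, 7 si L.
Parse left to right (heavy = foot alone; LL = one foot; stranded L unfooted): (ˈdra:.mi:) (ˈgi:.me:) (ˈre.tri) si.
Foot heads: 1, 3, 5.
Primary stress on the leftmost head = syllable 1.
Secondary stress on 3, 5: ˈdra:.mi:.ˌgi:.me:.ˌre.tri.si.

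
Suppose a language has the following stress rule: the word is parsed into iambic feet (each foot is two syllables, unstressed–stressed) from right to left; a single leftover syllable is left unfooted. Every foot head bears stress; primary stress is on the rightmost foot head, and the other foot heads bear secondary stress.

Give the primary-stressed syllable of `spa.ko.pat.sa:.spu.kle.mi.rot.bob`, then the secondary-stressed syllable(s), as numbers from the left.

primary 9, secondary 3, 5, 7

Parse right to left into iambic (σˈσ) feet: spa (ko.ˈpat) (sa:.ˈspu) (kle.ˈmi) (rot.ˈbob). Syllable 1 is left unfooted.
Foot heads (stressed positions): 3, 5, 7, 9.
End Rule Rightmost: primary stress on the rightmost head = syllable 9.
Secondary stress on 3, 5, 7: spa.ko.ˌpat.sa:.ˌspu.kle.ˌmi.rot.ˈbob.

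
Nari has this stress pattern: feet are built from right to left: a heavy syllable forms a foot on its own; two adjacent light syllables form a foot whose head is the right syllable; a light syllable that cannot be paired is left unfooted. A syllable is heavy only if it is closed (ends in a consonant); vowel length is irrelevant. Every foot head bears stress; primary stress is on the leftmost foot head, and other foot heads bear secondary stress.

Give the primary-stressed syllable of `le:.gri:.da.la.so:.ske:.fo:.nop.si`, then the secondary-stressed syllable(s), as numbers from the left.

primary 3, secondary 5, 7, 8

Weights: 1 le: L, 2 gri: L, 3 da L, 4 la L, 5 so: L, 6 ske: L, 7 fo: L, 8 nop H, 9 si L.
Parse right to left (heavy = foot alone; LL = one foot; stranded L unfooted): le: (gri:.ˈda) (la.ˈso:) (ske:.ˈfo:) (ˈnop) si.
Foot heads: 3, 5, 7, 8.
Primary stress on the leftmost head = syllable 3.
Secondary stress on 5, 7, 8: le:.gri:.ˈda.la.ˌso:.ske:.ˌfo:.ˌnop.si.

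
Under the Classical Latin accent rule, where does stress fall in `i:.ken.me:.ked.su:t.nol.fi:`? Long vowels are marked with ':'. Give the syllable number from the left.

Classical Latin: stress the penult if heavy (long vowel or closed), else the antepenult.
Weights: 5 su:t H, 6 nol H, 7 fi: H.
The penult (syllable 6, nol) is heavy, so it takes stress.
Stress on syllable 6: i:.ken.me:.ked.su:t.ˈnol.fi:.

6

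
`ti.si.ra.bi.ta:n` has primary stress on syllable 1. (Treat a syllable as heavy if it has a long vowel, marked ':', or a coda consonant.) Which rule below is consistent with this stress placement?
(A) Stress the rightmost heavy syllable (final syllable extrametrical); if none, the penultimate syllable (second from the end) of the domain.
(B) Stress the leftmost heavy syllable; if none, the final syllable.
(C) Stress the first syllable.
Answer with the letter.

C

Rule A → syllable 3 (observed: 1).
Rule B → syllable 5 (observed: 1).
Rule C → syllable 1 ✓.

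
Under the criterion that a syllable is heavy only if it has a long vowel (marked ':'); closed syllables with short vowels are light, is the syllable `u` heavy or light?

light

`u`: short vowel, open (no coda). Short vowel → light.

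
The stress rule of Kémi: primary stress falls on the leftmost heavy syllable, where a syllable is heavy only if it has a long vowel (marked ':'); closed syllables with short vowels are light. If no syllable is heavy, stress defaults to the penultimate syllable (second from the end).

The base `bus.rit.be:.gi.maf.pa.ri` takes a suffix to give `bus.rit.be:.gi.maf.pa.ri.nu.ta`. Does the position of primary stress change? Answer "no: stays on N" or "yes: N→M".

no: stays on 3

Base `bus.rit.be:.gi.maf.pa.ri` (7 syllables):
  Weights: 1 bus L, 2 rit L, 3 be: H, 4 gi L, 5 maf L, 6 pa L, 7 ri L.
  Heavy syllables in the domain: 3. The leftmost is syllable 3 (be:).
  → primary stress on syllable 3.
Suffixed `bus.rit.be:.gi.maf.pa.ri.nu.ta` (9 syllables):
  Weights: 1 bus L, 2 rit L, 3 be: H, 4 gi L, 5 maf L, 6 pa L, 7 ri L, 8 nu L, 9 ta L.
  Heavy syllables in the domain: 3. The leftmost is syllable 3 (be:).
  → primary stress on syllable 3.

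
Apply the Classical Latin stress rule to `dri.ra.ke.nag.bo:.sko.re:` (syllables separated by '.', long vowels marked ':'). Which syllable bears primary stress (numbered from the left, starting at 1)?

5

Classical Latin: stress the penult if heavy (long vowel or closed), else the antepenult.
Weights: 5 bo: H, 6 sko L, 7 re: H.
The penult (syllable 6, sko) is light, so stress falls on the antepenult (syllable 5, bo:).
Stress on syllable 5: dri.ra.ke.nag.ˈbo:.sko.re:.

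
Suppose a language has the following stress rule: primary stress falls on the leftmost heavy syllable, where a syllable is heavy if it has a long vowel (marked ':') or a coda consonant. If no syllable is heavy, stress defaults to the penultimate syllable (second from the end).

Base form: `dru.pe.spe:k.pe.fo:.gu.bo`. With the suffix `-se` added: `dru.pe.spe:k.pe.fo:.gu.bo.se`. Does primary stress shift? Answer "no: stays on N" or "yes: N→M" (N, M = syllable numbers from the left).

no: stays on 3

Base `dru.pe.spe:k.pe.fo:.gu.bo` (7 syllables):
  Weights: 1 dru L, 2 pe L, 3 spe:k H, 4 pe L, 5 fo: H, 6 gu L, 7 bo L.
  Heavy syllables in the domain: 3, 5. The leftmost is syllable 3 (spe:k).
  → primary stress on syllable 3.
Suffixed `dru.pe.spe:k.pe.fo:.gu.bo.se` (8 syllables):
  Weights: 1 dru L, 2 pe L, 3 spe:k H, 4 pe L, 5 fo: H, 6 gu L, 7 bo L, 8 se L.
  Heavy syllables in the domain: 3, 5. The leftmost is syllable 3 (spe:k).
  → primary stress on syllable 3.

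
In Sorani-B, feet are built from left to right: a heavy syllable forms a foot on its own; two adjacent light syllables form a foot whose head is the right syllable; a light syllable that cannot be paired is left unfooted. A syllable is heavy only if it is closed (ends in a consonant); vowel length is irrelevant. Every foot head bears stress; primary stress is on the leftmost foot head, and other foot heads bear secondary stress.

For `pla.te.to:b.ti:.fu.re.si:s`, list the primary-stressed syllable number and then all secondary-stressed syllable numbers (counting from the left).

primary 2, secondary 3, 5, 7

Weights: 1 pla L, 2 te L, 3 to:b H, 4 ti: L, 5 fu L, 6 re L, 7 si:s H.
Parse left to right (heavy = foot alone; LL = one foot; stranded L unfooted): (pla.ˈte) (ˈto:b) (ti:.ˈfu) re (ˈsi:s).
Foot heads: 2, 3, 5, 7.
Primary stress on the leftmost head = syllable 2.
Secondary stress on 3, 5, 7: pla.ˈte.ˌto:b.ti:.ˌfu.re.ˌsi:s.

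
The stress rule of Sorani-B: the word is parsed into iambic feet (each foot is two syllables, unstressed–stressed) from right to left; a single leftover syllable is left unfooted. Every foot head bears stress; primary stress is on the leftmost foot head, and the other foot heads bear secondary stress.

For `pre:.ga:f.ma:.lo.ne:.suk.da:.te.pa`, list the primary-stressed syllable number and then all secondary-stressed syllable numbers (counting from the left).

primary 3, secondary 5, 7, 9

Parse right to left into iambic (σˈσ) feet: pre: (ga:f.ˈma:) (lo.ˈne:) (suk.ˈda:) (te.ˈpa). Syllable 1 is left unfooted.
Foot heads (stressed positions): 3, 5, 7, 9.
End Rule Leftmost: primary stress on the leftmost head = syllable 3.
Secondary stress on 5, 7, 9: pre:.ga:f.ˈma:.lo.ˌne:.suk.ˌda:.te.ˌpa.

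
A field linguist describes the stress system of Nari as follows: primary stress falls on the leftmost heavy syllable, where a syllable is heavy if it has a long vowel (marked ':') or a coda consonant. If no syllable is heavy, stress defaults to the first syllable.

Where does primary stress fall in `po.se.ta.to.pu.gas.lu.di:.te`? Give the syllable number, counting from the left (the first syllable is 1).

Weights: 1 po L, 2 se L, 3 ta L, 4 to L, 5 pu L, 6 gas H, 7 lu L, 8 di: H, 9 te L.
Heavy syllables in the domain: 6, 8. The leftmost is syllable 6 (gas).
Primary stress: syllable 6 → po.se.ta.to.pu.ˈgas.lu.di:.te.

6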